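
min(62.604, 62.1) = 62.1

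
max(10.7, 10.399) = 10.7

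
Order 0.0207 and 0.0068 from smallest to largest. 0.0068, 0.0207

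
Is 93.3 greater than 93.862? No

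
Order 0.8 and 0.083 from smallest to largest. 0.083, 0.8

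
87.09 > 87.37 False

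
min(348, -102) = -102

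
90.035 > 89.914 True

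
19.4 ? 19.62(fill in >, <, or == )<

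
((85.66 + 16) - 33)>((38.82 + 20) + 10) False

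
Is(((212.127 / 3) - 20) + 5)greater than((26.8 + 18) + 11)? No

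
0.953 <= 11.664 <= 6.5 False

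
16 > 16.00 False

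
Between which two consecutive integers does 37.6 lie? 37 and 38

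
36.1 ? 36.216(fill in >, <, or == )<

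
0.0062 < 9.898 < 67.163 True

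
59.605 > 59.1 True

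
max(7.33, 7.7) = 7.7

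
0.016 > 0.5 False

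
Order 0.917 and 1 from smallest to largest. 0.917, 1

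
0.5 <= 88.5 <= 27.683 False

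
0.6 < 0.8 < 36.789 True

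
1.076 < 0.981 False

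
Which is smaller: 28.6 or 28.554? 28.554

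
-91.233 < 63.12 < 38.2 False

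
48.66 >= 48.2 True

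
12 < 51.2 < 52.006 True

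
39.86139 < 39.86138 False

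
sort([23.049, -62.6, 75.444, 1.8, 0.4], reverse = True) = [75.444, 23.049, 1.8, 0.4, -62.6]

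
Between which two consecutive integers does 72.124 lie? 72 and 73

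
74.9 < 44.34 False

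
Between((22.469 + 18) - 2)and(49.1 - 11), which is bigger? ((22.469 + 18) - 2)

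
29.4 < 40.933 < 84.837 True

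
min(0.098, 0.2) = 0.098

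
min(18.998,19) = 18.998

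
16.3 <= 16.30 True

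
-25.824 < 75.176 True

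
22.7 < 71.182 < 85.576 True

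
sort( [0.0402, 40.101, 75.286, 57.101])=[0.0402, 40.101, 57.101, 75.286]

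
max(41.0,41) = 41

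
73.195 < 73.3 True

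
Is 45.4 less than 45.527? Yes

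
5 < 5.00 False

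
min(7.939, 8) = 7.939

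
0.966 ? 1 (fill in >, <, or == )<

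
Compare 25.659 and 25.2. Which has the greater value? 25.659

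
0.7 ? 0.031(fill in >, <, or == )>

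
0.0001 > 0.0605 False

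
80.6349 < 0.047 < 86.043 False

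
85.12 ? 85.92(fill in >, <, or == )<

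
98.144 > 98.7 False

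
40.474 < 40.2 False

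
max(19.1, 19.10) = 19.10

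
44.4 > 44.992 False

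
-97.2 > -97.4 True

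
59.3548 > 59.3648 False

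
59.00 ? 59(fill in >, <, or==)==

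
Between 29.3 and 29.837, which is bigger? 29.837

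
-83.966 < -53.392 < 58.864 True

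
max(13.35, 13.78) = 13.78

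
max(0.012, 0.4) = 0.4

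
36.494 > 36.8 False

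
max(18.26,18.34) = 18.34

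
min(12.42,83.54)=12.42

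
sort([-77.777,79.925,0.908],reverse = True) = [79.925,0.908,-77.777]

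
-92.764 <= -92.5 True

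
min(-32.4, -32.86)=-32.86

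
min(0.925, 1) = 0.925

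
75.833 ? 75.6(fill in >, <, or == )>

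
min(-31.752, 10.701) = -31.752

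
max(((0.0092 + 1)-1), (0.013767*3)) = 0.041301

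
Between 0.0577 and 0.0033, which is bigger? 0.0577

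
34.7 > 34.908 False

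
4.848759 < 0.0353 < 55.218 False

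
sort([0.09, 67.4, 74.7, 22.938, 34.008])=[0.09, 22.938, 34.008, 67.4, 74.7]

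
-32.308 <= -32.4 False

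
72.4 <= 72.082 False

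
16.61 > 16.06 True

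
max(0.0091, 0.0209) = 0.0209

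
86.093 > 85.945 True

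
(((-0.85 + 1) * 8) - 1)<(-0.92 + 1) False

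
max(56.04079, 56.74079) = 56.74079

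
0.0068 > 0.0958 False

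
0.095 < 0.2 True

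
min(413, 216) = 216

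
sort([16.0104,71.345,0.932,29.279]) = [0.932,16.0104,29.279,71.345]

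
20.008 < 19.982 False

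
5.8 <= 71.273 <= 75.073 True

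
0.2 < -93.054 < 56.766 False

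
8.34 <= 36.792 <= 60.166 True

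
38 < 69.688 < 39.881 False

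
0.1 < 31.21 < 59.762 True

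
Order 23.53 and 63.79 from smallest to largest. 23.53, 63.79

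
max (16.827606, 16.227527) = 16.827606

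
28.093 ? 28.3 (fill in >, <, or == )<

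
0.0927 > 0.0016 True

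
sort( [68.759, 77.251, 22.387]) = [22.387, 68.759, 77.251]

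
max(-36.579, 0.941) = 0.941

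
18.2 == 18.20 True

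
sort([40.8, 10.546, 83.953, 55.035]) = [10.546, 40.8, 55.035, 83.953]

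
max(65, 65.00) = 65.00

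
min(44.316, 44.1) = 44.1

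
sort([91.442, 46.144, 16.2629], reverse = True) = [91.442, 46.144, 16.2629]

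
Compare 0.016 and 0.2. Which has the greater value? 0.2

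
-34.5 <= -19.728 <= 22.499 True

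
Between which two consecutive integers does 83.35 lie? 83 and 84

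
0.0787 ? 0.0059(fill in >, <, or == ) >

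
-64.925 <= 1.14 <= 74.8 True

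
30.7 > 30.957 False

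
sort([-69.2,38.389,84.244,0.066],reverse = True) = [84.244,38.389,0.066,-69.2]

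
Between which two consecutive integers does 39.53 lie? 39 and 40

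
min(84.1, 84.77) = 84.1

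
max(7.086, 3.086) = 7.086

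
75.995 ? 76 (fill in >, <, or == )<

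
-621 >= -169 False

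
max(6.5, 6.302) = 6.5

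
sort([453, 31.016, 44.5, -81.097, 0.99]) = [-81.097, 0.99, 31.016, 44.5, 453]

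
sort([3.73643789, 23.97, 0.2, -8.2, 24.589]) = [-8.2, 0.2, 3.73643789, 23.97, 24.589]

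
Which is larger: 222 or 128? 222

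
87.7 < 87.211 False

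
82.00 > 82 False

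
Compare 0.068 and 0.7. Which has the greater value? 0.7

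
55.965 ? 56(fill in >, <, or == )<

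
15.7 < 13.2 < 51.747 False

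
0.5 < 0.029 False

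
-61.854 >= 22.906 False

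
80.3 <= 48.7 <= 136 False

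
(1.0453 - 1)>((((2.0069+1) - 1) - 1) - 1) True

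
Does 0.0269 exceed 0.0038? Yes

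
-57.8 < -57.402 True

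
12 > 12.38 False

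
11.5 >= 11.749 False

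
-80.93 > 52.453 False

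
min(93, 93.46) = 93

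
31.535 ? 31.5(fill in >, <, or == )>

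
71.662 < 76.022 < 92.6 True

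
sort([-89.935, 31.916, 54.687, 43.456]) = [-89.935, 31.916, 43.456, 54.687]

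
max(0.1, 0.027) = 0.1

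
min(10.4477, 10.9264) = 10.4477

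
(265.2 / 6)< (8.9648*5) True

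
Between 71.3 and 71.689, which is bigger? 71.689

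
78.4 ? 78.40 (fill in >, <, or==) ==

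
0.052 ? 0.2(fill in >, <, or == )<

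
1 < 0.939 False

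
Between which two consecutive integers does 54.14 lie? 54 and 55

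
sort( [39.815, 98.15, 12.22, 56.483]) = [12.22, 39.815, 56.483, 98.15]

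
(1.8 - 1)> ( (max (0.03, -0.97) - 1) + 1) True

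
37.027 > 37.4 False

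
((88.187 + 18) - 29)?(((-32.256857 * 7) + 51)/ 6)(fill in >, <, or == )>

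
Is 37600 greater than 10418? Yes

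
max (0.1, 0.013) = 0.1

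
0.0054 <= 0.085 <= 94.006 True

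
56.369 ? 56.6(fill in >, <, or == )<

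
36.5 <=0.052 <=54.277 False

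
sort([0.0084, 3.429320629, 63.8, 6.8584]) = [0.0084, 3.429320629, 6.8584, 63.8]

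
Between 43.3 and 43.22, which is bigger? 43.3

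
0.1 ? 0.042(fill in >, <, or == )>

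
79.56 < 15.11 False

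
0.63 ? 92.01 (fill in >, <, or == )<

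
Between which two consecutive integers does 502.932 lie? 502 and 503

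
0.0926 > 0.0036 True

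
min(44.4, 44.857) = 44.4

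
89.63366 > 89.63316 True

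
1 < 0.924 False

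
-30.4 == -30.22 False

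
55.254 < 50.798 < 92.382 False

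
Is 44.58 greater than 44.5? Yes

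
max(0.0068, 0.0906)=0.0906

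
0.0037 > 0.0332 False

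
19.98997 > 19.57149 True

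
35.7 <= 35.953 True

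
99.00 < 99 False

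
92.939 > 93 False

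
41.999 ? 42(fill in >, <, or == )<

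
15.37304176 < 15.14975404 False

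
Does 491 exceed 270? Yes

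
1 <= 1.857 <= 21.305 True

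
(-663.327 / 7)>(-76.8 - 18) True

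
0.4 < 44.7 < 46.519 True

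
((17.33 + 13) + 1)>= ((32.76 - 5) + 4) False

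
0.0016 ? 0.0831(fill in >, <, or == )<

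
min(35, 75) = 35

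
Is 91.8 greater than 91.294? Yes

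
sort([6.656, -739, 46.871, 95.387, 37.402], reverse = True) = [95.387, 46.871, 37.402, 6.656, -739]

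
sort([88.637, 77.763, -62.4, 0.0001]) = [-62.4, 0.0001, 77.763, 88.637]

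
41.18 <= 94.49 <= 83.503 False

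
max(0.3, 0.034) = 0.3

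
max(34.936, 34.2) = 34.936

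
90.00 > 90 False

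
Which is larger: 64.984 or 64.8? 64.984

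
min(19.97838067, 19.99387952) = 19.97838067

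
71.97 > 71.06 True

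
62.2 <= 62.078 False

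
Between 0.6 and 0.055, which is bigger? 0.6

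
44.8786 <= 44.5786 False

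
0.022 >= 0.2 False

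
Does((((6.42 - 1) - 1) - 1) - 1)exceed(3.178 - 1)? Yes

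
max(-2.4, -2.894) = -2.4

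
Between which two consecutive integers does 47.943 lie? 47 and 48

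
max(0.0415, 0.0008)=0.0415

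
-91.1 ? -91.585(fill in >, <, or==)>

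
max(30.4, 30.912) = 30.912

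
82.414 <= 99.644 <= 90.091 False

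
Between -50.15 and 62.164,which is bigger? 62.164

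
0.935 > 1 False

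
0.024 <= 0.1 True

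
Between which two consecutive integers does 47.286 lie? 47 and 48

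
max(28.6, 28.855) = 28.855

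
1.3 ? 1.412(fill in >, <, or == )<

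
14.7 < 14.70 False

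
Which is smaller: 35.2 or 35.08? 35.08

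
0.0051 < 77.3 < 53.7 False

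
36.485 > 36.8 False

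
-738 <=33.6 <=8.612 False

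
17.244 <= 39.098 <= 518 True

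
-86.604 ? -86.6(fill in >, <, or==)<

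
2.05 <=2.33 True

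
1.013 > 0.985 True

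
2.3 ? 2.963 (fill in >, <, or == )<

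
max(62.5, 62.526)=62.526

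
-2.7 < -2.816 False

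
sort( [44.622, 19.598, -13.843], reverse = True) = [44.622, 19.598, -13.843]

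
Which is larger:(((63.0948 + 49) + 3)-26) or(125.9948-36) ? (125.9948-36)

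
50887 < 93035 True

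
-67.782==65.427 False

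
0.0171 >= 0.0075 True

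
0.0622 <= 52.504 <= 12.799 False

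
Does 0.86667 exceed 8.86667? No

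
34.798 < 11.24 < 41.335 False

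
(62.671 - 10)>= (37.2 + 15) True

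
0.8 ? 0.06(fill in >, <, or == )>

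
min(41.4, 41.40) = 41.4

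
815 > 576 True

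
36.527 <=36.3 False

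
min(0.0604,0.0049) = 0.0049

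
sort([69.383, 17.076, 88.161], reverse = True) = [88.161, 69.383, 17.076]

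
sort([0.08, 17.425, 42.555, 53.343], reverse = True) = [53.343, 42.555, 17.425, 0.08]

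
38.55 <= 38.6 True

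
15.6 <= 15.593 False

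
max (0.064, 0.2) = 0.2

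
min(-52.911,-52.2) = -52.911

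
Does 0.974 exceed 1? No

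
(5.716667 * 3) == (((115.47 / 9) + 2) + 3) False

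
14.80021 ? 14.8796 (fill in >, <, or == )<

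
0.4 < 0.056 False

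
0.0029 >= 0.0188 False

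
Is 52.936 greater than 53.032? No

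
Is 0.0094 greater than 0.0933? No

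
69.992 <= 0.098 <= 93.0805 False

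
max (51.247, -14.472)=51.247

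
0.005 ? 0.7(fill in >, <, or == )<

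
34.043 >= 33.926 True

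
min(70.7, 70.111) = 70.111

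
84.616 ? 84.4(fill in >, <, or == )>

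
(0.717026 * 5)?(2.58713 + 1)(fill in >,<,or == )<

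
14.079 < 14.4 True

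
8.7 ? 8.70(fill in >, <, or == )==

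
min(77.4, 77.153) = 77.153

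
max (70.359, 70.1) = 70.359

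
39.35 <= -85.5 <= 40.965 False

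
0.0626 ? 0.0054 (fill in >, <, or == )>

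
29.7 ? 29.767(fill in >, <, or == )<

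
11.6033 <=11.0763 False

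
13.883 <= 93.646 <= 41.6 False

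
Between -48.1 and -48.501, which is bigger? -48.1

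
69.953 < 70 True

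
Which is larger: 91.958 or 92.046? 92.046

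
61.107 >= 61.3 False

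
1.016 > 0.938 True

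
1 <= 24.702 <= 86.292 True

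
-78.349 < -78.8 False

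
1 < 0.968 False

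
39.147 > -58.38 True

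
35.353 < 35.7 True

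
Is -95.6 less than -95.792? No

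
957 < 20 False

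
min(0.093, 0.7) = 0.093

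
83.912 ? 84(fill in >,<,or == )<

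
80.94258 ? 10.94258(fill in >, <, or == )>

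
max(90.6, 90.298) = 90.6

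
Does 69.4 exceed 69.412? No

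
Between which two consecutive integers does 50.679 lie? 50 and 51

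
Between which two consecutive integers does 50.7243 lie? 50 and 51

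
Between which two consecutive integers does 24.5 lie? 24 and 25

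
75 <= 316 True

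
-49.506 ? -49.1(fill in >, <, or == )<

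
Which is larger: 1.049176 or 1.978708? 1.978708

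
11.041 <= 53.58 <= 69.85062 True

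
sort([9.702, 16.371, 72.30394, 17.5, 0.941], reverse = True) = [72.30394, 17.5, 16.371, 9.702, 0.941]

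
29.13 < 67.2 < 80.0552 True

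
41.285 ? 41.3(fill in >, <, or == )<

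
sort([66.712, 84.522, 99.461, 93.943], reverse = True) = [99.461, 93.943, 84.522, 66.712]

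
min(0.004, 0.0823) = 0.004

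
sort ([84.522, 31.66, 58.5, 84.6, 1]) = [1, 31.66, 58.5, 84.522, 84.6]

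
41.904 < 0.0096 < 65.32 False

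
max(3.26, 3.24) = 3.26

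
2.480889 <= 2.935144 True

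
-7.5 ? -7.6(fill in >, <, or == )>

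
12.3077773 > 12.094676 True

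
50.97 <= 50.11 False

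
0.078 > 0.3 False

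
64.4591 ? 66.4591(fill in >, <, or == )<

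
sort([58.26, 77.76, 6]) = [6, 58.26, 77.76]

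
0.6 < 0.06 False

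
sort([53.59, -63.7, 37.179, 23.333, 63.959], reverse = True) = [63.959, 53.59, 37.179, 23.333, -63.7]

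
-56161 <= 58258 True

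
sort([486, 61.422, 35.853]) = [35.853, 61.422, 486]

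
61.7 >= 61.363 True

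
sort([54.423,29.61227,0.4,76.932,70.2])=[0.4,29.61227,54.423,70.2,76.932]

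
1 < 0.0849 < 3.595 False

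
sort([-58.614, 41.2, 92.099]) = [-58.614, 41.2, 92.099]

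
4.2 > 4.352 False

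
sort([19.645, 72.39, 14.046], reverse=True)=[72.39, 19.645, 14.046]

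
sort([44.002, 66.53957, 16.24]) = [16.24, 44.002, 66.53957]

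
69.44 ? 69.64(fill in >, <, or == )<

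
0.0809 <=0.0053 False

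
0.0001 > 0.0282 False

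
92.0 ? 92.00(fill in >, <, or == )==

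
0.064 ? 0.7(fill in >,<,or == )<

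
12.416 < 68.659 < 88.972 True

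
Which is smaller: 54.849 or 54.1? 54.1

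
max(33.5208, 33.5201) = 33.5208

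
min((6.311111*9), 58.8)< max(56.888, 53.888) True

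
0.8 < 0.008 False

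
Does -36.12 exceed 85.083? No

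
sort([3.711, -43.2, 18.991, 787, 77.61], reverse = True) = [787, 77.61, 18.991, 3.711, -43.2]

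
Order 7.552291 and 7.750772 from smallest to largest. 7.552291, 7.750772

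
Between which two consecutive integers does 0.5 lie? 0 and 1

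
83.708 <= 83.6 False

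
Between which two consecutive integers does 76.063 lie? 76 and 77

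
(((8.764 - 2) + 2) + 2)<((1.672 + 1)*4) False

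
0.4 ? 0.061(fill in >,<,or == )>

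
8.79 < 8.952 True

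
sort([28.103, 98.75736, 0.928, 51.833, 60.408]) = [0.928, 28.103, 51.833, 60.408, 98.75736]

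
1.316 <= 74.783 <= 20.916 False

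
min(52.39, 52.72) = 52.39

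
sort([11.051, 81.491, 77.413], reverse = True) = [81.491, 77.413, 11.051]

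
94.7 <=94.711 True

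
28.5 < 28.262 False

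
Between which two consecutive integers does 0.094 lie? 0 and 1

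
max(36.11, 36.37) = 36.37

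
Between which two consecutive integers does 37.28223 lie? 37 and 38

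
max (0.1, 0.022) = 0.1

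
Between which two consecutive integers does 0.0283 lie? 0 and 1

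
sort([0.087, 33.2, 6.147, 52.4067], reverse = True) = [52.4067, 33.2, 6.147, 0.087]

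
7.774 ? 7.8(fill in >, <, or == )<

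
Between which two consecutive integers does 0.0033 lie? 0 and 1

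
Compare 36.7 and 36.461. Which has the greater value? 36.7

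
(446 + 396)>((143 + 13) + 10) True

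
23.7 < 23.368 False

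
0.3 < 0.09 False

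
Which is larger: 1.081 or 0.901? 1.081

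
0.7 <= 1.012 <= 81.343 True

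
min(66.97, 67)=66.97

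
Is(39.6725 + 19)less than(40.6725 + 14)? No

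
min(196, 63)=63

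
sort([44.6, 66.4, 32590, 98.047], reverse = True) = [32590, 98.047, 66.4, 44.6]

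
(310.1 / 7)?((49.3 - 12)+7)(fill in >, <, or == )==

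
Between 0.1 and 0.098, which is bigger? 0.1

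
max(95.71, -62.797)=95.71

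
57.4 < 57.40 False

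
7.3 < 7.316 True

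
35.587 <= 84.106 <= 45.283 False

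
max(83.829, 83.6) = 83.829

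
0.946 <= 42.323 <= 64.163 True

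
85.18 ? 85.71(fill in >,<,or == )<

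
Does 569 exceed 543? Yes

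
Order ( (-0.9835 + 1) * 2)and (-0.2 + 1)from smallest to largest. ( (-0.9835 + 1) * 2), (-0.2 + 1)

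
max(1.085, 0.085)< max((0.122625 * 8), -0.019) False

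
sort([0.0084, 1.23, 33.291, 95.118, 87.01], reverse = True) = [95.118, 87.01, 33.291, 1.23, 0.0084]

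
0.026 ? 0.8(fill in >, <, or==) <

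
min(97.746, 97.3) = 97.3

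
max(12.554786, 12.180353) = 12.554786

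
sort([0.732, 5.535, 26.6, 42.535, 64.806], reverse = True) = [64.806, 42.535, 26.6, 5.535, 0.732]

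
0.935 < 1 True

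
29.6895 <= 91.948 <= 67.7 False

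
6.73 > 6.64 True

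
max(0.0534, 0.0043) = 0.0534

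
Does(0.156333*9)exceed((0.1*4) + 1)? Yes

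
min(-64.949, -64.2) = -64.949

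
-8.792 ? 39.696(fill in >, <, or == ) <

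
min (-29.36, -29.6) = -29.6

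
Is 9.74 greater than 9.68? Yes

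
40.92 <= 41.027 True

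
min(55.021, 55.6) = 55.021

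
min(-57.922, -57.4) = -57.922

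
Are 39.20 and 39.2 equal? Yes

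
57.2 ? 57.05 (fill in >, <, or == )>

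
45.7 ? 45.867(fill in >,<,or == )<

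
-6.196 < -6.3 False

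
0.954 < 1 True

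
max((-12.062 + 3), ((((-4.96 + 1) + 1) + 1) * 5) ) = -9.062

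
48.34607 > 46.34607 True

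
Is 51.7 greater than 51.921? No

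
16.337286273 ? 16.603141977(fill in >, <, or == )<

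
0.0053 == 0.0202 False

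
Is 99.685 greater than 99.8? No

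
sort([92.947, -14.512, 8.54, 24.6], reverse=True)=[92.947, 24.6, 8.54, -14.512]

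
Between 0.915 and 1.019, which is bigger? 1.019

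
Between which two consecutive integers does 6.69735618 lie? 6 and 7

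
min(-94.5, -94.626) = -94.626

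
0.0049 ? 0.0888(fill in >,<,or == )<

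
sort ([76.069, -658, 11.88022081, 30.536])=[-658, 11.88022081, 30.536, 76.069]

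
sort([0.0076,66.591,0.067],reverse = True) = [66.591,0.067,0.0076]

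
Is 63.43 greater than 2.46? Yes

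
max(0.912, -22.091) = 0.912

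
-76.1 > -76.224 True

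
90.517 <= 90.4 False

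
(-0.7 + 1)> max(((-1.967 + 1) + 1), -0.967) True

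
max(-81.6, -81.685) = -81.6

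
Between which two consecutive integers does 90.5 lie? 90 and 91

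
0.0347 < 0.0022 False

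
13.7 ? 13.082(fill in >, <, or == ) >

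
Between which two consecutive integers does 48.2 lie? 48 and 49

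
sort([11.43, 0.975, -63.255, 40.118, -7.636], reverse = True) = [40.118, 11.43, 0.975, -7.636, -63.255]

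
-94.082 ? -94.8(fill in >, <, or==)>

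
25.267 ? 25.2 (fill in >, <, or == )>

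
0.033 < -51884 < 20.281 False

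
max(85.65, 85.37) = 85.65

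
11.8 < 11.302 False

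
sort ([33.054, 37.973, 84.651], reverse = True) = [84.651, 37.973, 33.054]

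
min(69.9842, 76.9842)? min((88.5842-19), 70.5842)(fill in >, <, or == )>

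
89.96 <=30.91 False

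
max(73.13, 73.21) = 73.21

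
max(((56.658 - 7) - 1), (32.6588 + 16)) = 48.6588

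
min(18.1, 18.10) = 18.1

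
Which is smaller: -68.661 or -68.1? -68.661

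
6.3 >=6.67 False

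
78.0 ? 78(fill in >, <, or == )==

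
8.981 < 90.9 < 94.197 True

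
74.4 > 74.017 True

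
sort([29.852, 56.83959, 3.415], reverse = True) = [56.83959, 29.852, 3.415]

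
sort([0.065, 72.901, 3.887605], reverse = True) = [72.901, 3.887605, 0.065]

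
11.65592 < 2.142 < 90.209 False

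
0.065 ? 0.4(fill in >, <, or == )<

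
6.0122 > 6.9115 False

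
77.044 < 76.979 False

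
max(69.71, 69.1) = 69.71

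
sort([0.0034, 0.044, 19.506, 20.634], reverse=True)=[20.634, 19.506, 0.044, 0.0034]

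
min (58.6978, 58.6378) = 58.6378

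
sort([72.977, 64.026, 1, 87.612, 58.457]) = [1, 58.457, 64.026, 72.977, 87.612]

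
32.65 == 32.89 False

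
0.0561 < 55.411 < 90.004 True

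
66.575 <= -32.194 False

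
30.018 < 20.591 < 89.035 False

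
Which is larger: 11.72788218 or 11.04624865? 11.72788218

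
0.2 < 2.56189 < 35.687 True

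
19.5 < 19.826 True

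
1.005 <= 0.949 False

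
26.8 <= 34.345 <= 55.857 True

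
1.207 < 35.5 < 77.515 True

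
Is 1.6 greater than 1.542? Yes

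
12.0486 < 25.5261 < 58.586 True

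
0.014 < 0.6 True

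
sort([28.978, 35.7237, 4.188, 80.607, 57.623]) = [4.188, 28.978, 35.7237, 57.623, 80.607]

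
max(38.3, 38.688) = 38.688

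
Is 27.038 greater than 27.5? No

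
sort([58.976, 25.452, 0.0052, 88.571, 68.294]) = [0.0052, 25.452, 58.976, 68.294, 88.571]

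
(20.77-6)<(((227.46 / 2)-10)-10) True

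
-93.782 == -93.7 False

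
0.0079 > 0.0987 False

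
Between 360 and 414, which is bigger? 414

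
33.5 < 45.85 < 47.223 True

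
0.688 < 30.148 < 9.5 False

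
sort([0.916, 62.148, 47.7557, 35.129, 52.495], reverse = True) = [62.148, 52.495, 47.7557, 35.129, 0.916]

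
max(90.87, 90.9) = 90.9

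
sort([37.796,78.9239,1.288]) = [1.288,37.796,78.9239]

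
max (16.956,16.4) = 16.956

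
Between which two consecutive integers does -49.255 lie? -50 and -49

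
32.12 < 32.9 True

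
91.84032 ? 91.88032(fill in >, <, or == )<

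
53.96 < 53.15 False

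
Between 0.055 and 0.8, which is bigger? 0.8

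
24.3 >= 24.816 False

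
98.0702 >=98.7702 False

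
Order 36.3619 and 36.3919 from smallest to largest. 36.3619, 36.3919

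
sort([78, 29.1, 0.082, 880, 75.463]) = [0.082, 29.1, 75.463, 78, 880]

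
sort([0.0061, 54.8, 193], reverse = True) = [193, 54.8, 0.0061]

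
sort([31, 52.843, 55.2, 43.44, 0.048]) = [0.048, 31, 43.44, 52.843, 55.2]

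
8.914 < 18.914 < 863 True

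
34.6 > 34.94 False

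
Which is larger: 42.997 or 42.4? 42.997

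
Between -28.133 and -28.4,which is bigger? -28.133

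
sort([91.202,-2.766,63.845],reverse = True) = [91.202,63.845,-2.766]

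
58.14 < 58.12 False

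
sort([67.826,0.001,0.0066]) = [0.001,0.0066,67.826]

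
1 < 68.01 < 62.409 False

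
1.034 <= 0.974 False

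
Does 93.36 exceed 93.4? No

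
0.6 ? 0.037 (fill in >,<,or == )>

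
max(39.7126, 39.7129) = 39.7129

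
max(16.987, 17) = 17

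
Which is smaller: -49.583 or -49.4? -49.583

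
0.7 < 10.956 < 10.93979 False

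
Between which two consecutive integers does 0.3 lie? 0 and 1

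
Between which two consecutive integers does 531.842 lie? 531 and 532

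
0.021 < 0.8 True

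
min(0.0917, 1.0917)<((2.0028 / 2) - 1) False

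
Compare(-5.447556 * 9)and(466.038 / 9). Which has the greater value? (466.038 / 9)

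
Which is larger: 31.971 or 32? 32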